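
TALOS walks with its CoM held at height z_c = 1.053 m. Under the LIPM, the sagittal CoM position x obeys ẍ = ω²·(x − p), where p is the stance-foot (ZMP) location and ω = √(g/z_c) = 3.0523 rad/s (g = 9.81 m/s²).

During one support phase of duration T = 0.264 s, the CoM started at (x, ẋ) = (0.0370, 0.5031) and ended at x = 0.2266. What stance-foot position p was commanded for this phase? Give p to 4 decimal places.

ωT = 3.0523·0.264 = 0.805807; cosh(ωT) = 1.342615, sinh(ωT) = 0.895888
x(T) = p + (x₀−p)·cosh(ωT) + (ẋ₀/ω)·sinh(ωT) ⇒ p·(1 − cosh) = x(T) − x₀·cosh − (ẋ₀/ω)·sinh
numerator   = 0.2266 − (0.0370)·1.342615 − (0.5031/3.0523)·0.895888 = 0.029257
denominator = 1 − 1.342615 = -0.342615
p = 0.029257 / -0.342615 = -0.0854

p = -0.0854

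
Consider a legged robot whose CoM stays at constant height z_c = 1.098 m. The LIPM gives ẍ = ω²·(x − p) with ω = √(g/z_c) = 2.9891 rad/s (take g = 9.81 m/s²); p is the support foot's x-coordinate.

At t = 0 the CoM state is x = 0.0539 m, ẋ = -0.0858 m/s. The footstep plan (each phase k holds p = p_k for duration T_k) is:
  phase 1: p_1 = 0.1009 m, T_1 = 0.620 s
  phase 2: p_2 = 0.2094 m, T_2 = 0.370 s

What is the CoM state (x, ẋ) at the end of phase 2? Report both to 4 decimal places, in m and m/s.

x = -0.7029, ẋ = -2.6167

phase 1: p=0.1009, T=0.620, ωT=1.853242, cosh=3.268600, sinh=3.111872; start (x,ẋ)=(0.053900, -0.085800) → end (x,ẋ)=(-0.142048, -0.717626)
phase 2: p=0.2094, T=0.370, ωT=1.105967, cosh=1.676518, sinh=1.345627; start (x,ẋ)=(-0.142048, -0.717626) → end (x,ẋ)=(-0.702869, -2.616713)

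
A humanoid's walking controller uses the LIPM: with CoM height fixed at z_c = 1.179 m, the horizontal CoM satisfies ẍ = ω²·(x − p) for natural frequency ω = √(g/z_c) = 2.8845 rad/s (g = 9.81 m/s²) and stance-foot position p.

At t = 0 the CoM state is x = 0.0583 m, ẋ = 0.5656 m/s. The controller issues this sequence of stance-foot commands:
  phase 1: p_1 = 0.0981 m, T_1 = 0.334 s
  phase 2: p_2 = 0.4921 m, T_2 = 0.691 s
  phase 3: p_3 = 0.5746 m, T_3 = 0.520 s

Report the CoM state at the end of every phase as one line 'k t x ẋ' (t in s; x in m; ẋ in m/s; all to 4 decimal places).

1 0.3340 0.2579 0.7205
2 1.0250 0.5162 0.2598
3 1.5450 0.6291 0.2527

phase 1: p=0.0981, T=0.334, ωT=0.963423, cosh=1.501118, sinh=1.119534; start (x,ẋ)=(0.058300, 0.565600) → end (x,ẋ)=(0.257876, 0.720506)
phase 2: p=0.4921, T=0.691, ωT=1.993189, cosh=3.737582, sinh=3.601322; start (x,ẋ)=(0.257876, 0.720506) → end (x,ẋ)=(0.516228, 0.259835)
phase 3: p=0.5746, T=0.520, ωT=1.499940, cosh=2.352282, sinh=2.129138; start (x,ẋ)=(0.516228, 0.259835) → end (x,ẋ)=(0.629086, 0.252716)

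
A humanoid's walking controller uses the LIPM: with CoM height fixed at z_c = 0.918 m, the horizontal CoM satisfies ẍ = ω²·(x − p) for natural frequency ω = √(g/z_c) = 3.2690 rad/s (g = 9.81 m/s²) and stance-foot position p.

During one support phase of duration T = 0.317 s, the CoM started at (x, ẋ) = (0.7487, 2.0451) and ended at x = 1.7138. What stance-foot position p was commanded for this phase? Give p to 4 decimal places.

ωT = 3.2690·0.317 = 1.036273; cosh(ωT) = 1.586733, sinh(ωT) = 1.231959
x(T) = p + (x₀−p)·cosh(ωT) + (ẋ₀/ω)·sinh(ωT) ⇒ p·(1 − cosh) = x(T) − x₀·cosh − (ẋ₀/ω)·sinh
numerator   = 1.7138 − (0.7487)·1.586733 − (2.0451/3.2690)·1.231959 = -0.244906
denominator = 1 − 1.586733 = -0.586733
p = -0.244906 / -0.586733 = 0.4174

p = 0.4174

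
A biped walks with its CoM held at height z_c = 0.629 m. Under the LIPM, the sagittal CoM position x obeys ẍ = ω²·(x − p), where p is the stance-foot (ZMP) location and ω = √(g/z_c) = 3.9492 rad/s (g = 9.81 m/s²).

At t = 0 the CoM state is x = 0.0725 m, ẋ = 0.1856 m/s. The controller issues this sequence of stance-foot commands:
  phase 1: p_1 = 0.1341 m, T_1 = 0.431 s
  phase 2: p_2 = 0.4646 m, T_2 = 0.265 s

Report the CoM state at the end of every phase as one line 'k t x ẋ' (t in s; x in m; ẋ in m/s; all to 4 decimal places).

1 0.4310 0.0841 -0.1191
2 0.6960 -0.1816 -2.0660

phase 1: p=0.1341, T=0.431, ωT=1.702105, cosh=2.833891, sinh=2.651592; start (x,ẋ)=(0.072500, 0.185600) → end (x,ẋ)=(0.084149, -0.119084)
phase 2: p=0.4646, T=0.265, ωT=1.046538, cosh=1.599463, sinh=1.248312; start (x,ẋ)=(0.084149, -0.119084) → end (x,ẋ)=(-0.181559, -2.066032)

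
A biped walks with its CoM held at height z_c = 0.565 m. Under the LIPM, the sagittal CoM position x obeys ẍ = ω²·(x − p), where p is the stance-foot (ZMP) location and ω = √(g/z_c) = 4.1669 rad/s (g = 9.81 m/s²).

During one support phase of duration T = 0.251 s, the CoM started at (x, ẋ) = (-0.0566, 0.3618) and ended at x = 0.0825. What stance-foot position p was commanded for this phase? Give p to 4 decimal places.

p = -0.1081

ωT = 4.1669·0.251 = 1.045892; cosh(ωT) = 1.598657, sinh(ωT) = 1.247279
x(T) = p + (x₀−p)·cosh(ωT) + (ẋ₀/ω)·sinh(ωT) ⇒ p·(1 − cosh) = x(T) − x₀·cosh − (ẋ₀/ω)·sinh
numerator   = 0.0825 − (-0.0566)·1.598657 − (0.3618/4.1669)·1.247279 = 0.064686
denominator = 1 − 1.598657 = -0.598657
p = 0.064686 / -0.598657 = -0.1081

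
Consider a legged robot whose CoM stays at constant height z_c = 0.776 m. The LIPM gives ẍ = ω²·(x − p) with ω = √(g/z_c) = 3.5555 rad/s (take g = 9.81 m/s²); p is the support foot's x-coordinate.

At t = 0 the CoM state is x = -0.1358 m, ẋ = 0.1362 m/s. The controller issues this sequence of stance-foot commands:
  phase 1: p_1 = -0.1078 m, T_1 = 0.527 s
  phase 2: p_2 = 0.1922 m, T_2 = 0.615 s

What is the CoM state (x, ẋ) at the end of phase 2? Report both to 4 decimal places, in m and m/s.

x = -0.8621, ẋ = -3.6248

phase 1: p=-0.1078, T=0.527, ωT=1.873749, cosh=3.333105, sinh=3.179558; start (x,ẋ)=(-0.135800, 0.136200) → end (x,ẋ)=(-0.079328, 0.137431)
phase 2: p=0.1922, T=0.615, ωT=2.186632, cosh=4.508734, sinh=4.396440; start (x,ẋ)=(-0.079328, 0.137431) → end (x,ẋ)=(-0.862112, -3.624762)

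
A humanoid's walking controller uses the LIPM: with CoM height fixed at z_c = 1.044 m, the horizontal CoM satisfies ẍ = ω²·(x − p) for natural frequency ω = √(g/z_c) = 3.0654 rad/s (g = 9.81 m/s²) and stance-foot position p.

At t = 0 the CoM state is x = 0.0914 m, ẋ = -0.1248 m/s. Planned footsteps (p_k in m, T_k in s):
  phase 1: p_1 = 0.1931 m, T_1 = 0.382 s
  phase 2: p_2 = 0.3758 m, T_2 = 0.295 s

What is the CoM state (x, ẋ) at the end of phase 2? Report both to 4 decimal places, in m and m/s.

phase 1: p=0.1931, T=0.382, ωT=1.170983, cosh=1.767611, sinh=1.457549; start (x,ẋ)=(0.091400, -0.124800) → end (x,ẋ)=(-0.046007, -0.674991)
phase 2: p=0.3758, T=0.295, ωT=0.904293, cosh=1.437506, sinh=1.032678; start (x,ẋ)=(-0.046007, -0.674991) → end (x,ẋ)=(-0.457942, -2.305562)

x = -0.4579, ẋ = -2.3056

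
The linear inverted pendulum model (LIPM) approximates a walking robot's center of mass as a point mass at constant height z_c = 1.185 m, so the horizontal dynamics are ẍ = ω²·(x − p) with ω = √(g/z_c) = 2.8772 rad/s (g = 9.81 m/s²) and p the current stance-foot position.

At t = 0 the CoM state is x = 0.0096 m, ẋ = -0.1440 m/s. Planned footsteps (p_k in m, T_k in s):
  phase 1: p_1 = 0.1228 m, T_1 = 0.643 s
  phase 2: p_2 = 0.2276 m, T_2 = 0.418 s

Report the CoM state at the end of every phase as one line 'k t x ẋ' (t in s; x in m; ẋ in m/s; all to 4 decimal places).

1 0.6430 -0.4013 -1.4794
2 1.0610 -1.6923 -5.4247

phase 1: p=0.1228, T=0.643, ωT=1.850040, cosh=3.258651, sinh=3.101420; start (x,ẋ)=(0.009600, -0.144000) → end (x,ẋ)=(-0.401301, -1.479375)
phase 2: p=0.2276, T=0.418, ωT=1.202670, cosh=1.814692, sinh=1.514300; start (x,ẋ)=(-0.401301, -1.479375) → end (x,ẋ)=(-1.692273, -5.424698)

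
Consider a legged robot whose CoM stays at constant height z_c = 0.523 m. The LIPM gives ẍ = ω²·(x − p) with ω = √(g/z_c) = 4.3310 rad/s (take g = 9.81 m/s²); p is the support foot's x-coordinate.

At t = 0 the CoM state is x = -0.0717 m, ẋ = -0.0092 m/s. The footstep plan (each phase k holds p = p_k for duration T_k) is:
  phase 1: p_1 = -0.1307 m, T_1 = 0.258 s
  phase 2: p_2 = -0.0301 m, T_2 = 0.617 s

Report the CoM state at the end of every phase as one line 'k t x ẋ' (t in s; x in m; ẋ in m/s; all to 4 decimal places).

1 0.2580 -0.0338 0.3332
2 0.8750 0.4973 2.3081

phase 1: p=-0.1307, T=0.258, ωT=1.117398, cosh=1.692010, sinh=1.364880; start (x,ẋ)=(-0.071700, -0.009200) → end (x,ẋ)=(-0.033771, 0.333200)
phase 2: p=-0.0301, T=0.617, ωT=2.672227, cosh=7.270631, sinh=7.201532; start (x,ẋ)=(-0.033771, 0.333200) → end (x,ẋ)=(0.497252, 2.308084)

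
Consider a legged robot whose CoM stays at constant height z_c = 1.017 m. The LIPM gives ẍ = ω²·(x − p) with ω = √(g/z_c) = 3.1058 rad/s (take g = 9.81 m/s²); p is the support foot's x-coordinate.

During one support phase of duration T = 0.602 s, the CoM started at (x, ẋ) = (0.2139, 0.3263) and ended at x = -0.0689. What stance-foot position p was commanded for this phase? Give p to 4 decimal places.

p = 0.4791

ωT = 3.1058·0.602 = 1.869692; cosh(ωT) = 3.320233, sinh(ωT) = 3.166062
x(T) = p + (x₀−p)·cosh(ωT) + (ẋ₀/ω)·sinh(ωT) ⇒ p·(1 − cosh) = x(T) − x₀·cosh − (ẋ₀/ω)·sinh
numerator   = -0.0689 − (0.2139)·3.320233 − (0.3263/3.1058)·3.166062 = -1.111729
denominator = 1 − 3.320233 = -2.320233
p = -1.111729 / -2.320233 = 0.4791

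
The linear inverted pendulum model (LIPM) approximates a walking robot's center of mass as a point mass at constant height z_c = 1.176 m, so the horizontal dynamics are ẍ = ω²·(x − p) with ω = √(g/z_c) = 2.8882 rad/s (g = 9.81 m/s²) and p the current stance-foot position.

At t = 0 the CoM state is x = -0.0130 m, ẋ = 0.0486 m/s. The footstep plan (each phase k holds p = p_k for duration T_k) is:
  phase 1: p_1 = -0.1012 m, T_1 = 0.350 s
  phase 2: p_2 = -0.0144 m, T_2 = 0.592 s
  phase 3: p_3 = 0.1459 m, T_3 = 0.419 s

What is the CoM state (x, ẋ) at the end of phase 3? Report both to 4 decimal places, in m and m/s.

x = 1.7224, ẋ = 4.7008

phase 1: p=-0.1012, T=0.350, ωT=1.010870, cosh=1.555946, sinh=1.192044; start (x,ẋ)=(-0.013000, 0.048600) → end (x,ẋ)=(0.056093, 0.379279)
phase 2: p=-0.0144, T=0.592, ωT=1.709814, cosh=2.854417, sinh=2.673518; start (x,ẋ)=(0.056093, 0.379279) → end (x,ẋ)=(0.537904, 1.626945)
phase 3: p=0.1459, T=0.419, ωT=1.210156, cosh=1.826079, sinh=1.527928; start (x,ẋ)=(0.537904, 1.626945) → end (x,ẋ)=(1.722424, 4.700830)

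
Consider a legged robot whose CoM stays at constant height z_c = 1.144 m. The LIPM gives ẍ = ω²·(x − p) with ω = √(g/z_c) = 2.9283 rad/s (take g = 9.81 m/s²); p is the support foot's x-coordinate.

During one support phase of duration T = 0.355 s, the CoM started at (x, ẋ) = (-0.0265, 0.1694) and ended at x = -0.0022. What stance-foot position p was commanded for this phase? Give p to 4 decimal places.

ωT = 2.9283·0.355 = 1.039546; cosh(ωT) = 1.590775, sinh(ωT) = 1.237160
x(T) = p + (x₀−p)·cosh(ωT) + (ẋ₀/ω)·sinh(ωT) ⇒ p·(1 − cosh) = x(T) − x₀·cosh − (ẋ₀/ω)·sinh
numerator   = -0.0022 − (-0.0265)·1.590775 − (0.1694/2.9283)·1.237160 = -0.031613
denominator = 1 − 1.590775 = -0.590775
p = -0.031613 / -0.590775 = 0.0535

p = 0.0535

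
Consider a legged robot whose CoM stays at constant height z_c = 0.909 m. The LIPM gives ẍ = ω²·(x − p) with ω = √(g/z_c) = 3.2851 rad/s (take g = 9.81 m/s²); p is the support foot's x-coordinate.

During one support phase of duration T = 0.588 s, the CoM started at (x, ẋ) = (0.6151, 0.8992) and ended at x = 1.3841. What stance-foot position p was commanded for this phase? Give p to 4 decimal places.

p = 0.6768

ωT = 3.2851·0.588 = 1.931639; cosh(ωT) = 3.522860, sinh(ωT) = 3.377950
x(T) = p + (x₀−p)·cosh(ωT) + (ẋ₀/ω)·sinh(ωT) ⇒ p·(1 − cosh) = x(T) − x₀·cosh − (ẋ₀/ω)·sinh
numerator   = 1.3841 − (0.6151)·3.522860 − (0.8992/3.2851)·3.377950 = -1.707426
denominator = 1 − 3.522860 = -2.522860
p = -1.707426 / -2.522860 = 0.6768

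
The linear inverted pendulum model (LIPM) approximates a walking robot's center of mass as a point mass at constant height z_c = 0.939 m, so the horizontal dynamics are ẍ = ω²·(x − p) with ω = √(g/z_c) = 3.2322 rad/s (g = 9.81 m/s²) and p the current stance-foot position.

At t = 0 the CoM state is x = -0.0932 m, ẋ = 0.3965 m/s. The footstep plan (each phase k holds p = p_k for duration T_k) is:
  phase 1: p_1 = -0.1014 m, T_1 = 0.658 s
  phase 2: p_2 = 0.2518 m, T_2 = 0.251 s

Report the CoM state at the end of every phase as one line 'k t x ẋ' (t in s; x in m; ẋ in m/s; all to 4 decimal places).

phase 1: p=-0.1014, T=0.658, ωT=2.126788, cosh=4.253549, sinh=4.134329; start (x,ẋ)=(-0.093200, 0.396500) → end (x,ẋ)=(0.440645, 1.796109)
phase 2: p=0.2518, T=0.251, ωT=0.811282, cosh=1.347540, sinh=0.903252; start (x,ẋ)=(0.440645, 1.796109) → end (x,ẋ)=(1.008206, 2.971660)

1 0.6580 0.4406 1.7961
2 0.9090 1.0082 2.9717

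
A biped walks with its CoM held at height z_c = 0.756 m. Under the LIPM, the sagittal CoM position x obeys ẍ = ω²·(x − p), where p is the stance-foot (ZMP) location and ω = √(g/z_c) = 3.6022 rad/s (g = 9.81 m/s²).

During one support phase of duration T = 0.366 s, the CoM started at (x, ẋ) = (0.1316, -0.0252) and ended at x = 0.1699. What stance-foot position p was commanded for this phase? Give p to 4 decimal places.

p = 0.0813

ωT = 3.6022·0.366 = 1.318405; cosh(ωT) = 2.002509, sinh(ωT) = 1.734947
x(T) = p + (x₀−p)·cosh(ωT) + (ẋ₀/ω)·sinh(ωT) ⇒ p·(1 − cosh) = x(T) − x₀·cosh − (ẋ₀/ω)·sinh
numerator   = 0.1699 − (0.1316)·2.002509 − (-0.0252/3.6022)·1.734947 = -0.081493
denominator = 1 − 2.002509 = -1.002509
p = -0.081493 / -1.002509 = 0.0813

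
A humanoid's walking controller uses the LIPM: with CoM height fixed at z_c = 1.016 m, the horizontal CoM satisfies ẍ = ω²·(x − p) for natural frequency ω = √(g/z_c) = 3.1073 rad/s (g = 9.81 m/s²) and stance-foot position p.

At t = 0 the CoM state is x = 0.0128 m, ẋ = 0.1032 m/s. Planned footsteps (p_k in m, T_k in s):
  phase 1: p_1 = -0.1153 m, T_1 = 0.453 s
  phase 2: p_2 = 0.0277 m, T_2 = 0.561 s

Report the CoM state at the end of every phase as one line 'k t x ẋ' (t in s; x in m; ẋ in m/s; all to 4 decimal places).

1 0.4530 0.2259 0.9880
2 1.0140 1.4923 4.6160

phase 1: p=-0.1153, T=0.453, ωT=1.407607, cosh=2.165447, sinh=1.920718; start (x,ẋ)=(0.012800, 0.103200) → end (x,ẋ)=(0.225885, 0.988007)
phase 2: p=0.0277, T=0.561, ωT=1.743195, cosh=2.945269, sinh=2.770308; start (x,ẋ)=(0.225885, 0.988007) → end (x,ẋ)=(1.492263, 4.615956)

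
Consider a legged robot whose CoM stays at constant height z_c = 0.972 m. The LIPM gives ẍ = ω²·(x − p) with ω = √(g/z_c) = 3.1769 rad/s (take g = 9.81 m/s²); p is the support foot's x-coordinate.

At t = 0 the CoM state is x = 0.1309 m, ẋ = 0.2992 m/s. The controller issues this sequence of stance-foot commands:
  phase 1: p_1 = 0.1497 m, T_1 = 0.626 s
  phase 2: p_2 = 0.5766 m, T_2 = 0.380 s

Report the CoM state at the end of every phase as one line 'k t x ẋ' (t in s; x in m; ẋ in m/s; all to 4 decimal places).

1 0.6260 0.4173 0.8994
2 1.0060 0.7175 0.8680

phase 1: p=0.1497, T=0.626, ωT=1.988739, cosh=3.721593, sinh=3.584725; start (x,ẋ)=(0.130900, 0.299200) → end (x,ẋ)=(0.417343, 0.899400)
phase 2: p=0.5766, T=0.380, ωT=1.207222, cosh=1.821604, sinh=1.522577; start (x,ẋ)=(0.417343, 0.899400) → end (x,ẋ)=(0.717548, 0.868013)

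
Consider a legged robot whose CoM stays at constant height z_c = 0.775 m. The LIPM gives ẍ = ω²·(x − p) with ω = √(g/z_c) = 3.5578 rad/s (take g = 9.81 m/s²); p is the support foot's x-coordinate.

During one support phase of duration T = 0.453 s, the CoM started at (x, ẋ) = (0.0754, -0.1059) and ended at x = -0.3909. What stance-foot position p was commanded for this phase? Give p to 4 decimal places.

ωT = 3.5578·0.453 = 1.611683; cosh(ωT) = 2.605396, sinh(ωT) = 2.405844
x(T) = p + (x₀−p)·cosh(ωT) + (ẋ₀/ω)·sinh(ωT) ⇒ p·(1 − cosh) = x(T) − x₀·cosh − (ẋ₀/ω)·sinh
numerator   = -0.3909 − (0.0754)·2.605396 − (-0.1059/3.5578)·2.405844 = -0.515735
denominator = 1 − 2.605396 = -1.605396
p = -0.515735 / -1.605396 = 0.3213

p = 0.3213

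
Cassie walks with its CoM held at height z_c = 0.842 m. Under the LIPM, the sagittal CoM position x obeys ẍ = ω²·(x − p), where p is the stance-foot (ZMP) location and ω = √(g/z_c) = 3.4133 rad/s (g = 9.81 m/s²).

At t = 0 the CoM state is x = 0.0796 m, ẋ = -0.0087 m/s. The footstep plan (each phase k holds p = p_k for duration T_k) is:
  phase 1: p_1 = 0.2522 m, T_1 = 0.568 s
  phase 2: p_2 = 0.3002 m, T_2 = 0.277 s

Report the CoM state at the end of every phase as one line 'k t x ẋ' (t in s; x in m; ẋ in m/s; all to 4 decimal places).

1 0.5680 -0.3687 -2.0357
2 0.8450 -1.3424 -5.5104

phase 1: p=0.2522, T=0.568, ωT=1.938754, cosh=3.546986, sinh=3.403103; start (x,ẋ)=(0.079600, -0.008700) → end (x,ẋ)=(-0.368684, -2.035748)
phase 2: p=0.3002, T=0.277, ωT=0.945484, cosh=1.481275, sinh=1.092784; start (x,ẋ)=(-0.368684, -2.035748) → end (x,ẋ)=(-1.342355, -5.510439)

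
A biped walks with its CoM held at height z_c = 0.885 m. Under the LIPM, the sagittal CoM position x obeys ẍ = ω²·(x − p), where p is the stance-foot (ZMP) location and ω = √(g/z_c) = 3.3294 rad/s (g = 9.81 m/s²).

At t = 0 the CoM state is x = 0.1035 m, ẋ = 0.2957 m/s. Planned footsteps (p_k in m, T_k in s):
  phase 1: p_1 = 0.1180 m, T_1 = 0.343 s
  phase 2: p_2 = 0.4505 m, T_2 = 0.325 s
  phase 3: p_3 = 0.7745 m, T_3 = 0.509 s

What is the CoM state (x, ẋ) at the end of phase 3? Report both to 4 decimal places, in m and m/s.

x = -0.9494, ẋ = -5.4656

phase 1: p=0.1180, T=0.343, ωT=1.141984, cosh=1.726082, sinh=1.406897; start (x,ẋ)=(0.103500, 0.295700) → end (x,ẋ)=(0.217925, 0.442483)
phase 2: p=0.4505, T=0.325, ωT=1.082055, cosh=1.644818, sinh=1.305919; start (x,ẋ)=(0.217925, 0.442483) → end (x,ẋ)=(0.241515, -0.283416)
phase 3: p=0.7745, T=0.509, ωT=1.694665, cosh=2.814240, sinh=2.630579; start (x,ẋ)=(0.241515, -0.283416) → end (x,ẋ)=(-0.949375, -5.465613)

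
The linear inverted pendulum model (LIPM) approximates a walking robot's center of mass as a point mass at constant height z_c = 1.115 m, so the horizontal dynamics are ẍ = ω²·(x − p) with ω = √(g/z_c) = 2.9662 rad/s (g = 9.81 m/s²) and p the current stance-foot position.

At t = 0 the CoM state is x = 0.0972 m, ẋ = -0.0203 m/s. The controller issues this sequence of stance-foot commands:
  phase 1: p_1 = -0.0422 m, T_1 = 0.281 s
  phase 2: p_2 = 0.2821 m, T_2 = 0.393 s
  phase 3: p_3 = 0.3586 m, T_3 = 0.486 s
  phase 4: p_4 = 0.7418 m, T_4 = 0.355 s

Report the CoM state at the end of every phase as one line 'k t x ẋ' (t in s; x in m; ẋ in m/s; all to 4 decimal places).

1 0.2810 0.1421 0.3582
2 0.6740 0.2106 0.0290
3 1.1600 0.0478 -0.8113
4 1.5150 -0.7181 -3.8953

phase 1: p=-0.0422, T=0.281, ωT=0.833502, cosh=1.367945, sinh=0.933420; start (x,ẋ)=(0.097200, -0.020300) → end (x,ẋ)=(0.142103, 0.358189)
phase 2: p=0.2821, T=0.393, ωT=1.165717, cosh=1.759960, sinh=1.448261; start (x,ẋ)=(0.142103, 0.358189) → end (x,ẋ)=(0.210599, 0.028996)
phase 3: p=0.3586, T=0.486, ωT=1.441573, cosh=2.231948, sinh=1.995393; start (x,ẋ)=(0.210599, 0.028996) → end (x,ẋ)=(0.047775, -0.811261)
phase 4: p=0.7418, T=0.355, ωT=1.053001, cosh=1.607564, sinh=1.258675; start (x,ẋ)=(0.047775, -0.811261) → end (x,ẋ)=(-0.718140, -3.895284)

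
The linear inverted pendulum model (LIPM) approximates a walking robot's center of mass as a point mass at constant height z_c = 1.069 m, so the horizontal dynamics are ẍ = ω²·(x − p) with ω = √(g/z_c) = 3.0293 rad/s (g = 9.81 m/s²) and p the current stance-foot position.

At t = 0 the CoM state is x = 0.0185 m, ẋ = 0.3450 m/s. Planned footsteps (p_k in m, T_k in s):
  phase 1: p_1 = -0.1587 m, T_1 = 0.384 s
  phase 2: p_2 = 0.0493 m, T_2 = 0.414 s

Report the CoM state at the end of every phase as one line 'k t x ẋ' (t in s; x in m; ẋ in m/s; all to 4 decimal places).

phase 1: p=-0.1587, T=0.384, ωT=1.163251, cosh=1.756395, sinh=1.443926; start (x,ẋ)=(0.018500, 0.345000) → end (x,ẋ)=(0.316979, 1.381044)
phase 2: p=0.0493, T=0.414, ωT=1.254130, cosh=1.895056, sinh=1.609732; start (x,ẋ)=(0.316979, 1.381044) → end (x,ẋ)=(1.290436, 3.922455)

1 0.3840 0.3170 1.3810
2 0.7980 1.2904 3.9225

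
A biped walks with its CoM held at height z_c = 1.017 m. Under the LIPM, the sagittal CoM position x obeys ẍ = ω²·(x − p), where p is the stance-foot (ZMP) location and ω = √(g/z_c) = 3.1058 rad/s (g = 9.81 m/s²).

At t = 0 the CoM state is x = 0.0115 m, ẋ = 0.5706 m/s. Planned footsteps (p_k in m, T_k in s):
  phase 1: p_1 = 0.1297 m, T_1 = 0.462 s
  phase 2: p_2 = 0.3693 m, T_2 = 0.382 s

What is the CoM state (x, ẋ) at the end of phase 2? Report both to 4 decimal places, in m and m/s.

x = 0.3799, ẋ = 0.3284

phase 1: p=0.1297, T=0.462, ωT=1.434880, cosh=2.218642, sinh=1.980498; start (x,ẋ)=(0.011500, 0.570600) → end (x,ẋ)=(0.231315, 0.538905)
phase 2: p=0.3693, T=0.382, ωT=1.186416, cosh=1.790317, sinh=1.485003; start (x,ẋ)=(0.231315, 0.538905) → end (x,ẋ)=(0.379935, 0.328408)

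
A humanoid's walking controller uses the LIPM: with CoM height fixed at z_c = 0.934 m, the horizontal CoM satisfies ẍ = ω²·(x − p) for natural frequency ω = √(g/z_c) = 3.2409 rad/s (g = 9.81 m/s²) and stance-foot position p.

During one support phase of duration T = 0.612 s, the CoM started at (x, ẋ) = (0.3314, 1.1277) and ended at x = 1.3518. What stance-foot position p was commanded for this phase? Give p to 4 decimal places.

ωT = 3.2409·0.612 = 1.983431; cosh(ωT) = 3.702615, sinh(ωT) = 3.565019
x(T) = p + (x₀−p)·cosh(ωT) + (ẋ₀/ω)·sinh(ωT) ⇒ p·(1 − cosh) = x(T) − x₀·cosh − (ẋ₀/ω)·sinh
numerator   = 1.3518 − (0.3314)·3.702615 − (1.1277/3.2409)·3.565019 = -1.115727
denominator = 1 − 3.702615 = -2.702615
p = -1.115727 / -2.702615 = 0.4128

p = 0.4128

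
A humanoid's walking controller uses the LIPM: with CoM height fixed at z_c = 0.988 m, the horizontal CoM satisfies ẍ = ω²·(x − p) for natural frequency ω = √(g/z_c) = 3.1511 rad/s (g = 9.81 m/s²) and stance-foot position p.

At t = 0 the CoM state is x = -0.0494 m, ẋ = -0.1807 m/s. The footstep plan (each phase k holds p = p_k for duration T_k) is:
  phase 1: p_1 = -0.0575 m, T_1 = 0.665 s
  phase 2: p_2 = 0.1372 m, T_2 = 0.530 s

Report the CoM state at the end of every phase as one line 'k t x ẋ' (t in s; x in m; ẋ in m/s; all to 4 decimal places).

phase 1: p=-0.0575, T=0.665, ωT=2.095481, cosh=4.126183, sinh=4.003172; start (x,ẋ)=(-0.049400, -0.180700) → end (x,ẋ)=(-0.253640, -0.643425)
phase 2: p=0.1372, T=0.530, ωT=1.670083, cosh=2.750420, sinh=2.562189; start (x,ẋ)=(-0.253640, -0.643425) → end (x,ẋ)=(-1.460949, -4.925218)

1 0.6650 -0.2536 -0.6434
2 1.1950 -1.4609 -4.9252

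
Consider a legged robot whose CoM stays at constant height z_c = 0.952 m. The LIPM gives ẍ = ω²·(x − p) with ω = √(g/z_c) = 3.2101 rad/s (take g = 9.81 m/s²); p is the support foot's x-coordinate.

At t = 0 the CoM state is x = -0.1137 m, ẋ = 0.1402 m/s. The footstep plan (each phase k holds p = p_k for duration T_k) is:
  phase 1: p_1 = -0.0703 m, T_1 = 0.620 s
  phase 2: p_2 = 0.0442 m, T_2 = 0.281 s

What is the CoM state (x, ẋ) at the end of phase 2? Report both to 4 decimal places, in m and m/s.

x = -0.1201, ẋ = -0.3627

phase 1: p=-0.0703, T=0.620, ωT=1.990262, cosh=3.727055, sinh=3.590396; start (x,ẋ)=(-0.113700, 0.140200) → end (x,ẋ)=(-0.075245, 0.022325)
phase 2: p=0.0442, T=0.281, ωT=0.902038, cosh=1.435182, sinh=1.029440; start (x,ẋ)=(-0.075245, 0.022325) → end (x,ẋ)=(-0.120066, -0.362677)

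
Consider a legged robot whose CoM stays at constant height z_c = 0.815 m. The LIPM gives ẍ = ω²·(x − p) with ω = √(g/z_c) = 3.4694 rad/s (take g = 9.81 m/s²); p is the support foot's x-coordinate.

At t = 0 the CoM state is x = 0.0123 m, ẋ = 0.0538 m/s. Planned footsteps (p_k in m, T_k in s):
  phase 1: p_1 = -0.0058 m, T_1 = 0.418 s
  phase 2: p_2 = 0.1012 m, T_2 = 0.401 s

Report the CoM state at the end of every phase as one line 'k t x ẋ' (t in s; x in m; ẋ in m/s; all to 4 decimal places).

1 0.4180 0.0662 0.2475
2 0.8190 0.1609 0.2990

phase 1: p=-0.0058, T=0.418, ωT=1.450209, cosh=2.249264, sinh=2.014743; start (x,ẋ)=(0.012300, 0.053800) → end (x,ẋ)=(0.066154, 0.247528)
phase 2: p=0.1012, T=0.401, ωT=1.391229, cosh=2.134279, sinh=1.885510; start (x,ẋ)=(0.066154, 0.247528) → end (x,ẋ)=(0.160927, 0.299040)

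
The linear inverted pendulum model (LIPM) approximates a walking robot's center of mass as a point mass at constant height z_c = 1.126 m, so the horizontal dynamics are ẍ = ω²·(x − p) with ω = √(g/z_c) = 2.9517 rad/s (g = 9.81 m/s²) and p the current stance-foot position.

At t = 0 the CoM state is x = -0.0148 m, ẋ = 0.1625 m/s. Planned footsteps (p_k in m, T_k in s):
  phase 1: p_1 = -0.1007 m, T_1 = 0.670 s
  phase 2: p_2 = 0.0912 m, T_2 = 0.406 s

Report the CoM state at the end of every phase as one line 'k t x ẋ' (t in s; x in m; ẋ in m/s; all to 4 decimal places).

1 0.6700 0.4107 1.4968
2 1.0760 1.4329 4.1273

phase 1: p=-0.1007, T=0.670, ωT=1.977639, cosh=3.682029, sinh=3.543634; start (x,ẋ)=(-0.014800, 0.162500) → end (x,ẋ)=(0.410674, 1.496822)
phase 2: p=0.0912, T=0.406, ωT=1.198390, cosh=1.808228, sinh=1.506549; start (x,ẋ)=(0.410674, 1.496822) → end (x,ẋ)=(1.432860, 4.127258)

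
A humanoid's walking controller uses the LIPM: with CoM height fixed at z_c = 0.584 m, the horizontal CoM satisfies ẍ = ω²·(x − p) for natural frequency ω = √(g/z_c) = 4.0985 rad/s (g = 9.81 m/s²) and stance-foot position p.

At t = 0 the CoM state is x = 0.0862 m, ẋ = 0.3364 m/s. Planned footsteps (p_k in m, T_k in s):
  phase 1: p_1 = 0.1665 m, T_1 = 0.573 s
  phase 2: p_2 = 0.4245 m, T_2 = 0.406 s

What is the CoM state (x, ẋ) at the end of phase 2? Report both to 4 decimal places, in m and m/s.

x = -0.2334, ẋ = -2.4841

phase 1: p=0.1665, T=0.573, ωT=2.348440, cosh=5.282374, sinh=5.186856; start (x,ẋ)=(0.086200, 0.336400) → end (x,ẋ)=(0.168056, 0.069947)
phase 2: p=0.4245, T=0.406, ωT=1.663991, cosh=2.734862, sinh=2.545481; start (x,ẋ)=(0.168056, 0.069947) → end (x,ẋ)=(-0.233396, -2.484093)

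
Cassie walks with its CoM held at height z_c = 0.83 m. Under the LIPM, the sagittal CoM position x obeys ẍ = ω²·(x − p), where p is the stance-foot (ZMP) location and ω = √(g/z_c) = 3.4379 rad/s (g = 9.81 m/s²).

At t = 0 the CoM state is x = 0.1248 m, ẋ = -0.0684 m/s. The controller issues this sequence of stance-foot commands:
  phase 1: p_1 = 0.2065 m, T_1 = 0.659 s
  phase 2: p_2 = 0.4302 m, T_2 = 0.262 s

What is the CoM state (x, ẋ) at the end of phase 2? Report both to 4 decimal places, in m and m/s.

phase 1: p=0.2065, T=0.659, ωT=2.265576, cosh=4.870222, sinh=4.766452; start (x,ẋ)=(0.124800, -0.068400) → end (x,ẋ)=(-0.286230, -1.671907)
phase 2: p=0.4302, T=0.262, ωT=0.900730, cosh=1.433836, sinh=1.027563; start (x,ẋ)=(-0.286230, -1.671907) → end (x,ẋ)=(-1.096764, -4.928143)

x = -1.0968, ẋ = -4.9281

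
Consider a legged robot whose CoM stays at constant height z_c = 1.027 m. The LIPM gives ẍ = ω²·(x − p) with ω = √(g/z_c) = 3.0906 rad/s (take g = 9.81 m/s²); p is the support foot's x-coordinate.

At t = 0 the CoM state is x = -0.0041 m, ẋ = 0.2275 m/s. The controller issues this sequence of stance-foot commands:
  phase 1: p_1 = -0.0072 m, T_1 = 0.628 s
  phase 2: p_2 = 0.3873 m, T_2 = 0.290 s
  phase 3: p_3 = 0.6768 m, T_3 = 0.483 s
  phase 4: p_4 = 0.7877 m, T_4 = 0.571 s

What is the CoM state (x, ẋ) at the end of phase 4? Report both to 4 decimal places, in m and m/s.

x = 1.1348, ẋ = 1.1854

phase 1: p=-0.0072, T=0.628, ωT=1.940897, cosh=3.554285, sinh=3.410710; start (x,ẋ)=(-0.004100, 0.227500) → end (x,ẋ)=(0.254882, 0.841277)
phase 2: p=0.3873, T=0.290, ωT=0.896274, cosh=1.429272, sinh=1.021184; start (x,ẋ)=(0.254882, 0.841277) → end (x,ẋ)=(0.476010, 0.784492)
phase 3: p=0.6768, T=0.483, ωT=1.492760, cosh=2.337055, sinh=2.112303; start (x,ẋ)=(0.476010, 0.784492) → end (x,ẋ)=(0.743712, 0.522585)
phase 4: p=0.7877, T=0.571, ωT=1.764733, cosh=3.005622, sinh=2.834389; start (x,ẋ)=(0.743712, 0.522585) → end (x,ẋ)=(1.134751, 1.185357)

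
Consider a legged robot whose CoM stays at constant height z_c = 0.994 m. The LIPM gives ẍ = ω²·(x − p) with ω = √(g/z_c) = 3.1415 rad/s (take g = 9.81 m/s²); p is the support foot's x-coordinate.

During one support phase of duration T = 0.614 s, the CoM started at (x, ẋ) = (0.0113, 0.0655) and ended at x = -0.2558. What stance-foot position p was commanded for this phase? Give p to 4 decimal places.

p = 0.1455

ωT = 3.1415·0.614 = 1.928881; cosh(ωT) = 3.513558, sinh(ωT) = 3.368247
x(T) = p + (x₀−p)·cosh(ωT) + (ẋ₀/ω)·sinh(ωT) ⇒ p·(1 − cosh) = x(T) − x₀·cosh − (ẋ₀/ω)·sinh
numerator   = -0.2558 − (0.0113)·3.513558 − (0.0655/3.1415)·3.368247 = -0.365731
denominator = 1 − 3.513558 = -2.513558
p = -0.365731 / -2.513558 = 0.1455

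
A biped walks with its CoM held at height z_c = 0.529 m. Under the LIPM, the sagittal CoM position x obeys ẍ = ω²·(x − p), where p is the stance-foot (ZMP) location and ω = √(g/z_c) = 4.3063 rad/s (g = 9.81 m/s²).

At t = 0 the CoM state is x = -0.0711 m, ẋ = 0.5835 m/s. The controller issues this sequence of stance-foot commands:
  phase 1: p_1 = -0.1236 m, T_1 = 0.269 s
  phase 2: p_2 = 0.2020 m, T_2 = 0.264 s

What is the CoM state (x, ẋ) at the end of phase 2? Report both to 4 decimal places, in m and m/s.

phase 1: p=-0.1236, T=0.269, ωT=1.158395, cosh=1.749403, sinh=1.435413; start (x,ẋ)=(-0.071100, 0.583500) → end (x,ẋ)=(0.162741, 1.345296)
phase 2: p=0.2020, T=0.264, ωT=1.136863, cosh=1.718900, sinh=1.398076; start (x,ẋ)=(0.162741, 1.345296) → end (x,ẋ)=(0.571279, 2.076069)

x = 0.5713, ẋ = 2.0761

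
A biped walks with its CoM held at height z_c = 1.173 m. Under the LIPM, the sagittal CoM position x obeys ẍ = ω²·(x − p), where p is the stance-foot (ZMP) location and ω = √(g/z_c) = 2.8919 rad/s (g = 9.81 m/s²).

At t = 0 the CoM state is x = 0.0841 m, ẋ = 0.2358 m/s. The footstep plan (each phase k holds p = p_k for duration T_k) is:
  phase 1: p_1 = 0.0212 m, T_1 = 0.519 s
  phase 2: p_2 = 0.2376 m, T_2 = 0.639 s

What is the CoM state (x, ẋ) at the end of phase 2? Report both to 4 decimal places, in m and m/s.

x = 1.5895, ẋ = 4.0101

phase 1: p=0.0212, T=0.519, ωT=1.500896, cosh=2.354319, sinh=2.131388; start (x,ẋ)=(0.084100, 0.235800) → end (x,ẋ)=(0.343076, 0.942849)
phase 2: p=0.2376, T=0.639, ωT=1.847924, cosh=3.252097, sinh=3.094533; start (x,ẋ)=(0.343076, 0.942849) → end (x,ẋ)=(1.589532, 4.010150)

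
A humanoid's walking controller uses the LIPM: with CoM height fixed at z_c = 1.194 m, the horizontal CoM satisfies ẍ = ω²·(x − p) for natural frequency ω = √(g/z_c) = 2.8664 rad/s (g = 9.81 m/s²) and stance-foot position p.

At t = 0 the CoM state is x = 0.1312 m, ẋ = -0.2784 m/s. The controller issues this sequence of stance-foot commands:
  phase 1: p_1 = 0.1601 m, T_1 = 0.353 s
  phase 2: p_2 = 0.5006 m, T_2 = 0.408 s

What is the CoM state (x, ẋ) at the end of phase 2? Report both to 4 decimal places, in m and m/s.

x = -0.6549, ẋ = -3.0310

phase 1: p=0.1601, T=0.353, ωT=1.011839, cosh=1.557103, sinh=1.193553; start (x,ẋ)=(0.131200, -0.278400) → end (x,ẋ)=(-0.000824, -0.532370)
phase 2: p=0.5006, T=0.408, ωT=1.169491, cosh=1.765439, sinh=1.454914; start (x,ẋ)=(-0.000824, -0.532370) → end (x,ẋ)=(-0.654852, -3.030991)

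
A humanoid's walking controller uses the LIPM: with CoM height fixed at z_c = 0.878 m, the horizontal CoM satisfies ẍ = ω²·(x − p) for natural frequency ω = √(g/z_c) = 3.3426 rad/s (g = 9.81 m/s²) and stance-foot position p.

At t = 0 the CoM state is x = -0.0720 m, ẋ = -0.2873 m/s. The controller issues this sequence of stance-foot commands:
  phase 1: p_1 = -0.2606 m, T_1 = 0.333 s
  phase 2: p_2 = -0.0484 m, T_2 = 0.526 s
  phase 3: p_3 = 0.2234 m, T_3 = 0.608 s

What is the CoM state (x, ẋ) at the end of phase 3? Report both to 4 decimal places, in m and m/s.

x = 1.3863, ẋ = 4.0152

phase 1: p=-0.2606, T=0.333, ωT=1.113086, cosh=1.686140, sinh=1.357596; start (x,ẋ)=(-0.072000, -0.287300) → end (x,ẋ)=(-0.059281, 0.371420)
phase 2: p=-0.0484, T=0.526, ωT=1.758208, cosh=2.987191, sinh=2.814837; start (x,ẋ)=(-0.059281, 0.371420) → end (x,ẋ)=(0.231874, 1.007127)
phase 3: p=0.2234, T=0.608, ωT=2.032301, cosh=3.881329, sinh=3.750296; start (x,ẋ)=(0.231874, 1.007127) → end (x,ẋ)=(1.386254, 4.015213)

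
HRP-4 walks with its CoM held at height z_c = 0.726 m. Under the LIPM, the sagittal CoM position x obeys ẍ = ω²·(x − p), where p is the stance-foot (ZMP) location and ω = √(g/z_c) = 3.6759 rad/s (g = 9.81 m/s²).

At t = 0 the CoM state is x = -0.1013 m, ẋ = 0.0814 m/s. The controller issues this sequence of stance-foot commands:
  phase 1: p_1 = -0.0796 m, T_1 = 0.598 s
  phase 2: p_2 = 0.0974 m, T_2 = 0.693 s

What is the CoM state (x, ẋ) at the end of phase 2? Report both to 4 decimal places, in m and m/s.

phase 1: p=-0.0796, T=0.598, ωT=2.198188, cosh=4.559840, sinh=4.448836; start (x,ẋ)=(-0.101300, 0.081400) → end (x,ẋ)=(-0.080032, 0.016301)
phase 2: p=0.0974, T=0.693, ωT=2.547399, cosh=6.426059, sinh=6.347773; start (x,ẋ)=(-0.080032, 0.016301) → end (x,ẋ)=(-1.014643, -4.035422)

x = -1.0146, ẋ = -4.0354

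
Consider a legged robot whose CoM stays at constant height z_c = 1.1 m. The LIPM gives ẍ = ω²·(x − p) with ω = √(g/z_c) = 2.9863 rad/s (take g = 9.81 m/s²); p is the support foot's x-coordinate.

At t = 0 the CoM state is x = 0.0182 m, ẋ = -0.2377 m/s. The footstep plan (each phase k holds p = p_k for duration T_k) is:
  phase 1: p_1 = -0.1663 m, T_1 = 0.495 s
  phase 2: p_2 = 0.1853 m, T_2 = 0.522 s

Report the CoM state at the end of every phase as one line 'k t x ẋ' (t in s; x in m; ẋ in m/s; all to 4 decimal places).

1 0.4950 0.0938 0.5969
2 1.0170 0.4123 0.8610

phase 1: p=-0.1663, T=0.495, ωT=1.478218, cosh=2.306585, sinh=2.078542; start (x,ẋ)=(0.018200, -0.237700) → end (x,ẋ)=(0.093820, 0.596944)
phase 2: p=0.1853, T=0.522, ωT=1.558849, cosh=2.481862, sinh=2.271483; start (x,ẋ)=(0.093820, 0.596944) → end (x,ẋ)=(0.412314, 0.860990)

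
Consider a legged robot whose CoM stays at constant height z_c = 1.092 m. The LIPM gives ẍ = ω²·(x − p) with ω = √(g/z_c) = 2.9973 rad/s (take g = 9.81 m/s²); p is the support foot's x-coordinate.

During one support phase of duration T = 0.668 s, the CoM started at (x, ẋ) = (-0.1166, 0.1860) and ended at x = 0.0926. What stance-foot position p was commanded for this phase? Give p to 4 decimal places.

p = -0.1107

ωT = 2.9973·0.668 = 2.002196; cosh(ωT) = 3.770171, sinh(ωT) = 3.635132
x(T) = p + (x₀−p)·cosh(ωT) + (ẋ₀/ω)·sinh(ωT) ⇒ p·(1 − cosh) = x(T) − x₀·cosh − (ẋ₀/ω)·sinh
numerator   = 0.0926 − (-0.1166)·3.770171 − (0.1860/2.9973)·3.635132 = 0.306621
denominator = 1 − 3.770171 = -2.770171
p = 0.306621 / -2.770171 = -0.1107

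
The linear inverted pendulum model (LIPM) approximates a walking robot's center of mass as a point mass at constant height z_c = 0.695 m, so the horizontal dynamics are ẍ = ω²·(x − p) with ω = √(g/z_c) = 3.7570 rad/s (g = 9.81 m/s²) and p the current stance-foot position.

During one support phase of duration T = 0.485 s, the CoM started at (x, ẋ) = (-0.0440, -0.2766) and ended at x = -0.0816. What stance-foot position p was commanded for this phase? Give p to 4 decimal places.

p = -0.1287

ωT = 3.7570·0.485 = 1.822145; cosh(ωT) = 3.173395, sinh(ωT) = 3.011716
x(T) = p + (x₀−p)·cosh(ωT) + (ẋ₀/ω)·sinh(ωT) ⇒ p·(1 − cosh) = x(T) − x₀·cosh − (ẋ₀/ω)·sinh
numerator   = -0.0816 − (-0.0440)·3.173395 − (-0.2766/3.7570)·3.011716 = 0.279760
denominator = 1 − 3.173395 = -2.173395
p = 0.279760 / -2.173395 = -0.1287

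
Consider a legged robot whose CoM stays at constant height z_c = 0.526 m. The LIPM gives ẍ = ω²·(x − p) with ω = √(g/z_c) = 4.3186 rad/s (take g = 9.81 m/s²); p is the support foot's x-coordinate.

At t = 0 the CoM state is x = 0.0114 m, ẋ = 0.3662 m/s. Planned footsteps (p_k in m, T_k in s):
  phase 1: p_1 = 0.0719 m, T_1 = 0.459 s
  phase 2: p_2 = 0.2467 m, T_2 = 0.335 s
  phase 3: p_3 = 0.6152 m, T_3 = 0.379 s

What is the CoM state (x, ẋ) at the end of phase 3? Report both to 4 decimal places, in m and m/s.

phase 1: p=0.0719, T=0.459, ωT=1.982237, cosh=3.698363, sinh=3.560603; start (x,ẋ)=(0.011400, 0.366200) → end (x,ẋ)=(0.150074, 0.424043)
phase 2: p=0.2467, T=0.335, ωT=1.446731, cosh=2.242270, sinh=2.006931; start (x,ẋ)=(0.150074, 0.424043) → end (x,ẋ)=(0.227099, 0.113348)
phase 3: p=0.6152, T=0.379, ωT=1.636749, cosh=2.666525, sinh=2.471914; start (x,ẋ)=(0.227099, 0.113348) → end (x,ẋ)=(-0.354803, -3.840818)

x = -0.3548, ẋ = -3.8408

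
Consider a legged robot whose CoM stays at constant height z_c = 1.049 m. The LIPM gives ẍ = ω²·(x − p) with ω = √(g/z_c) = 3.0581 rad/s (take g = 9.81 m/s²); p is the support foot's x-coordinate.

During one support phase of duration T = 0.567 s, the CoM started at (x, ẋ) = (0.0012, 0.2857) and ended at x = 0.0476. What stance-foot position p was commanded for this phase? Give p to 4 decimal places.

p = 0.1105

ωT = 3.0581·0.567 = 1.733943; cosh(ωT) = 2.919762, sinh(ωT) = 2.743175
x(T) = p + (x₀−p)·cosh(ωT) + (ẋ₀/ω)·sinh(ωT) ⇒ p·(1 − cosh) = x(T) − x₀·cosh − (ẋ₀/ω)·sinh
numerator   = 0.0476 − (0.0012)·2.919762 − (0.2857/3.0581)·2.743175 = -0.212182
denominator = 1 − 2.919762 = -1.919762
p = -0.212182 / -1.919762 = 0.1105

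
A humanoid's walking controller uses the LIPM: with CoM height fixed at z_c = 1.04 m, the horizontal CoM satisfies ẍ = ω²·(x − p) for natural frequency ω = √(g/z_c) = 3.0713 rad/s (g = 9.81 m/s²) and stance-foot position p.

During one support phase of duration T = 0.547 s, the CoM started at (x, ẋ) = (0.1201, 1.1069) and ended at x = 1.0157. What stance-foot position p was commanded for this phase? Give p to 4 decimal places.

p = 0.1413

ωT = 3.0713·0.547 = 1.680001; cosh(ωT) = 2.775968, sinh(ωT) = 2.589594
x(T) = p + (x₀−p)·cosh(ωT) + (ẋ₀/ω)·sinh(ωT) ⇒ p·(1 − cosh) = x(T) − x₀·cosh − (ẋ₀/ω)·sinh
numerator   = 1.0157 − (0.1201)·2.775968 − (1.1069/3.0713)·2.589594 = -0.250986
denominator = 1 − 2.775968 = -1.775968
p = -0.250986 / -1.775968 = 0.1413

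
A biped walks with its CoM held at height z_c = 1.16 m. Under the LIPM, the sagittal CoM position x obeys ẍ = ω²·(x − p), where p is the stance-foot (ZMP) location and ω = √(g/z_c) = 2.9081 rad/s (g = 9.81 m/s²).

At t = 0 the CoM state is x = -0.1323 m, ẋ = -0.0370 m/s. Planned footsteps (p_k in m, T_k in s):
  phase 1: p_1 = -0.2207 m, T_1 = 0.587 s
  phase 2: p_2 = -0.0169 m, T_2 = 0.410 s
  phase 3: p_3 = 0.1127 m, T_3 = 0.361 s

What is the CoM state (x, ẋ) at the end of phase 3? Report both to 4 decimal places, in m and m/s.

phase 1: p=-0.2207, T=0.587, ωT=1.707055, cosh=2.847050, sinh=2.665651; start (x,ẋ)=(-0.132300, -0.037000) → end (x,ẋ)=(-0.002936, 0.579934)
phase 2: p=-0.0169, T=0.410, ωT=1.192321, cosh=1.799118, sinh=1.495602; start (x,ẋ)=(-0.002936, 0.579934) → end (x,ẋ)=(0.306476, 1.104104)
phase 3: p=0.1127, T=0.361, ωT=1.049824, cosh=1.603574, sinh=1.253575; start (x,ẋ)=(0.306476, 1.104104) → end (x,ẋ)=(0.899373, 2.476927)

x = 0.8994, ẋ = 2.4769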